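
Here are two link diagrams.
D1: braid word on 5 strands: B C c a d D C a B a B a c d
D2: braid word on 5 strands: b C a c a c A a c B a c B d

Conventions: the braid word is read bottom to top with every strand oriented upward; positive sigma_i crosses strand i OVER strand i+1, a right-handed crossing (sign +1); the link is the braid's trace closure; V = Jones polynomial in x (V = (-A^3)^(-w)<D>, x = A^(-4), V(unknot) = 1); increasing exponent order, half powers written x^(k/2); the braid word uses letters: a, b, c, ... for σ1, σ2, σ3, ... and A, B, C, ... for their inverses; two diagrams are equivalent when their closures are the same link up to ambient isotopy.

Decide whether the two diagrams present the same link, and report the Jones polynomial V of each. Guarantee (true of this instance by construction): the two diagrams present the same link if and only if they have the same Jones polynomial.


same link: no
V(D1) = x^-1 - 1 + 2x - 2x^2 + 2x^3 - 2x^4 + x^5  [14 crossings, <D> = A^-14 - 2A^-10 + 2A^-6 - 2A^-2 + 2A^2 - A^6 + A^10, w = +2]
D2 (bracket A^-14 - 2A^-10 + A^-6 - 2A^-2 + 2A^2 + A^10; 14 crossings at w = +6): V = x^2 + 2x^4 - 2x^5 + x^6 - 2x^7 + x^8
note: 2 values of V(x) split the 2 diagrams


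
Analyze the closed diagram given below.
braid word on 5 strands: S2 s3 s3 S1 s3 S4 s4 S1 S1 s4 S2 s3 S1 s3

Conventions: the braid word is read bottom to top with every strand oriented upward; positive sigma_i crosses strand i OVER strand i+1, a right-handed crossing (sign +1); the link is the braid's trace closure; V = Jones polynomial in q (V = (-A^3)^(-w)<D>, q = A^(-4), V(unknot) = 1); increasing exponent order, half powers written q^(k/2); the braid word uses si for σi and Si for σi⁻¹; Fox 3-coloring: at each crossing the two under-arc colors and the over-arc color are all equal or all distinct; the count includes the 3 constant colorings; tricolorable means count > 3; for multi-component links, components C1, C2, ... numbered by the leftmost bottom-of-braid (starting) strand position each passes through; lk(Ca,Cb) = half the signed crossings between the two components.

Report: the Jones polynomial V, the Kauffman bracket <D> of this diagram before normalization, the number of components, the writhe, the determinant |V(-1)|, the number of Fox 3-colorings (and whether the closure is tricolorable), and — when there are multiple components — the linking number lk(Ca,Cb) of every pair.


Jones polynomial: V(q) = -q^-5 + 2q^-4 - 4q^-3 + 6q^-2 - 7q^-1 + 9 - 7q + 6q^2 - 4q^3 + 2q^4 - q^5
<D> = -A^-20 + 2A^-16 - 4A^-12 + 6A^-8 - 7A^-4 + 9 - 7A^4 + 6A^8 - 4A^12 + 2A^16 - A^20; writhe 0
components 1, writhe 0 (14 crossings)
3-colorings: 3 of 3^14, det 49 — not tricolorable
note: free reduction leaves σ2⁻¹ σ3 σ3 σ1⁻¹ σ3 σ1⁻¹ σ1⁻¹ σ4 σ2⁻¹ σ3 σ1⁻¹ σ3 of the original 14 letters


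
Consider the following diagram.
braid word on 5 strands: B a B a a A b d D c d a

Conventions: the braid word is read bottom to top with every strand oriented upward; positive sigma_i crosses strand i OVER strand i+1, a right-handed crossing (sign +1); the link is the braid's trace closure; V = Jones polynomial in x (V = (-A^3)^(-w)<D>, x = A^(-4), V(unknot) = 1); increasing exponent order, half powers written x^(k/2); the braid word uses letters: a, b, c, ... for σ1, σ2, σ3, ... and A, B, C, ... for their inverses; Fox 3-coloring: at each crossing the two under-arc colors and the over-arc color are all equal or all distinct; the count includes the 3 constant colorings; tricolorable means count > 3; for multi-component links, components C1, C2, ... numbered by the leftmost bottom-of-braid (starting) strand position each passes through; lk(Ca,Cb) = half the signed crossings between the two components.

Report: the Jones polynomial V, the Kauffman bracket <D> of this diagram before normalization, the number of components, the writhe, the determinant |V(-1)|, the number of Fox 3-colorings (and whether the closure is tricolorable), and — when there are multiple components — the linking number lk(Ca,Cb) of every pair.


V = 1 + x + x^2 + x^3
<D> = 1 + A^4 + A^8 + A^12 (w = +4)
3 components over 12 crossings, w = +4
lk(C1,C2): 0
lk(C1,C3) = +1
linking number lk(C2,C3) = 0
9 Fox colorings among 3^12, |V(-1)| = 0: tricolorable
why: |V(-1)| = 0: so tricolorable, since 3 divides 0


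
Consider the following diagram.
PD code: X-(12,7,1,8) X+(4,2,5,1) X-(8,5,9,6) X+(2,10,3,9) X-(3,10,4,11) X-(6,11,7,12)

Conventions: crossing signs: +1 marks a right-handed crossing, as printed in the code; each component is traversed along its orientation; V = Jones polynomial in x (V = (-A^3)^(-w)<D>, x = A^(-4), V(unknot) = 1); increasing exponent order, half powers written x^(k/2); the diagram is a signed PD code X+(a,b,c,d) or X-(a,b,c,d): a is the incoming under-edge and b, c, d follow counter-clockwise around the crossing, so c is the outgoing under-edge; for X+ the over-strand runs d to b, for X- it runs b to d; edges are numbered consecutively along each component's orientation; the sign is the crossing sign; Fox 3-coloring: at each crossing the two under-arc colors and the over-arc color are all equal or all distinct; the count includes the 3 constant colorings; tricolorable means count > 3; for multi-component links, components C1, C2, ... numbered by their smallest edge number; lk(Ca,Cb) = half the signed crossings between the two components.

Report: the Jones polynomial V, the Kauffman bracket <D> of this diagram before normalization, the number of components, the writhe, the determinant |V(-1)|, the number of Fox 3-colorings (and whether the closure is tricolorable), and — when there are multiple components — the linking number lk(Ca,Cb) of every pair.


V(x) = -x^-4 + x^-3 + x^-1
bracket: A^-2 + A^6 - A^10, w = -2
1 component, writhe -2, over 6 crossings
det 3, colorings 9 of 3^6 — tricolorable
observation: |V(-1)| = 3: so tricolorable, since 3 divides 3


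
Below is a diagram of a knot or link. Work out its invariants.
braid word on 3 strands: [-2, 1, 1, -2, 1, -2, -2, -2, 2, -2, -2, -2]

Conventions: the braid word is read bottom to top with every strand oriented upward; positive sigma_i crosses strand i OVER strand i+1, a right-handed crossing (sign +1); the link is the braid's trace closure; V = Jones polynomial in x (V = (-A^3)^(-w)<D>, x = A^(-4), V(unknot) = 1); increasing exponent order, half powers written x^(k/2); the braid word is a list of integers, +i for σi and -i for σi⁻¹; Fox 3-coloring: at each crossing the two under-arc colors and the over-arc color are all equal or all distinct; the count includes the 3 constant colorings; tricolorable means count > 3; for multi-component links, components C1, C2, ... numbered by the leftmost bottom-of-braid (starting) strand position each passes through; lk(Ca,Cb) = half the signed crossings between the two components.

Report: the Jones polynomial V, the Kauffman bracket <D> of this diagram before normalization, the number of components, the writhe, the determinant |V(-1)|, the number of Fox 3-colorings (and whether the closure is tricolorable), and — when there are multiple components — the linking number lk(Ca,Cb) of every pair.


V(x) = -x^-9 + 2x^-8 - 3x^-7 + 4x^-6 - 5x^-5 + 5x^-4 - 4x^-3 + 4x^-2 - 2x^-1 + 2 - x
bracket: -A^-16 + 2A^-12 - 2A^-8 + 4A^-4 - 4 + 5A^4 - 5A^8 + 4A^12 - 3A^16 + 2A^20 - A^24, w = -4
1 component, writhe -4, over 12 crossings
det 33, colorings 9 of 3^12 — tricolorable
observation: |V(-1)| = 33: so tricolorable, since 3 divides 33


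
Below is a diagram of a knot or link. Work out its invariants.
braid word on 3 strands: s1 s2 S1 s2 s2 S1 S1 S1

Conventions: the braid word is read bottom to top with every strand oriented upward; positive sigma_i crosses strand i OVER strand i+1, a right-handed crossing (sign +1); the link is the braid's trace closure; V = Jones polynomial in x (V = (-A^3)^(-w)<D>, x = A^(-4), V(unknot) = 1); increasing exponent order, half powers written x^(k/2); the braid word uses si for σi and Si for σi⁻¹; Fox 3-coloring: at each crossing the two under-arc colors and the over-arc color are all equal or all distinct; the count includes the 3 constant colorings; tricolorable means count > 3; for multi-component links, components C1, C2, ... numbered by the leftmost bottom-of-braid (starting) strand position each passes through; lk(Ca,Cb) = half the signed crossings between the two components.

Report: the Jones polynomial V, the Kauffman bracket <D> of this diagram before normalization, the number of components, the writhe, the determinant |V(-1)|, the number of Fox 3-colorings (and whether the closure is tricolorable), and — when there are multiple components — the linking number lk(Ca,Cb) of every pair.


Jones polynomial: V(x) = -x^-3 + 2x^-2 - 2x^-1 + 3 - 2x + 2x^2 - x^3
<D> = -A^-12 + 2A^-8 - 2A^-4 + 3 - 2A^4 + 2A^8 - A^12; writhe 0
components 1, writhe 0 (8 crossings)
3-colorings: 3 of 3^8, det 13 — not tricolorable
note: the span of V is 6, forcing >= 6 crossings in any diagram


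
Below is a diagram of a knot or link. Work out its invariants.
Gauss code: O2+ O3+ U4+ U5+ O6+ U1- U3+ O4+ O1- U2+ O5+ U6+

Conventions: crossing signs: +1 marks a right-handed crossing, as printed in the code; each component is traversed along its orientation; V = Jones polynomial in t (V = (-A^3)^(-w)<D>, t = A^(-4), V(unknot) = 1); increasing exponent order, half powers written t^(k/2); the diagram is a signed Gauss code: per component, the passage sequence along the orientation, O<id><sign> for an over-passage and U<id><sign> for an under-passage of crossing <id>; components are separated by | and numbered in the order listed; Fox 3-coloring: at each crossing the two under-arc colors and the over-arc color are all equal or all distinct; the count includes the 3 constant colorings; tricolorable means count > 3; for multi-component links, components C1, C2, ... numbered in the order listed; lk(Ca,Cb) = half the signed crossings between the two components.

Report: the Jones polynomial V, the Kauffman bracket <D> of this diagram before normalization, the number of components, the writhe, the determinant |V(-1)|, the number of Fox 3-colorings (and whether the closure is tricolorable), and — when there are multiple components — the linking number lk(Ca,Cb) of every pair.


V(t) = t - t^2 + 2t^3 - t^4 + t^5 - t^6
bracket: -A^-12 + A^-8 - A^-4 + 2 - A^4 + A^8, w = +4
1 component, writhe +4, over 6 crossings
det 7, colorings 3 of 3^6 — not tricolorable
observation: the span of V is 5, forcing >= 5 crossings in any diagram


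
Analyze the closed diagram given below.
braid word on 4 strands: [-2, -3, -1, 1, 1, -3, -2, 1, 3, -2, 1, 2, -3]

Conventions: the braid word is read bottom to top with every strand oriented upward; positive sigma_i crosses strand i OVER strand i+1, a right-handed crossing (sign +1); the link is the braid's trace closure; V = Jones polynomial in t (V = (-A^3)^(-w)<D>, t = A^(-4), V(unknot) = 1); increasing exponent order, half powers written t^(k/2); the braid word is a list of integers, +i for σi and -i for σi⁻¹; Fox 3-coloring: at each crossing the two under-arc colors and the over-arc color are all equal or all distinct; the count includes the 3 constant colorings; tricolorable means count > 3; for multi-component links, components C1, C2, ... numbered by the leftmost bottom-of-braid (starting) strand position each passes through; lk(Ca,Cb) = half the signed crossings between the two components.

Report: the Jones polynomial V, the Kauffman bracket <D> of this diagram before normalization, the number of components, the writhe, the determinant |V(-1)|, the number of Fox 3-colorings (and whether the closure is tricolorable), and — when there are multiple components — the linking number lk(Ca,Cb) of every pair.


V = t^-4 - 2t^-3 + 3t^-2 - 4t^-1 + 4 - 3t + 3t^2 - t^3
<D> = A^-15 - 3A^-11 + 3A^-7 - 4A^-3 + 4A - 3A^5 + 2A^9 - A^13 (w = -1)
1 component over 13 crossings, w = -1
9 Fox colorings among 3^13, |V(-1)| = 21: tricolorable
why: the span of V is 7, forcing >= 7 crossings in any diagram


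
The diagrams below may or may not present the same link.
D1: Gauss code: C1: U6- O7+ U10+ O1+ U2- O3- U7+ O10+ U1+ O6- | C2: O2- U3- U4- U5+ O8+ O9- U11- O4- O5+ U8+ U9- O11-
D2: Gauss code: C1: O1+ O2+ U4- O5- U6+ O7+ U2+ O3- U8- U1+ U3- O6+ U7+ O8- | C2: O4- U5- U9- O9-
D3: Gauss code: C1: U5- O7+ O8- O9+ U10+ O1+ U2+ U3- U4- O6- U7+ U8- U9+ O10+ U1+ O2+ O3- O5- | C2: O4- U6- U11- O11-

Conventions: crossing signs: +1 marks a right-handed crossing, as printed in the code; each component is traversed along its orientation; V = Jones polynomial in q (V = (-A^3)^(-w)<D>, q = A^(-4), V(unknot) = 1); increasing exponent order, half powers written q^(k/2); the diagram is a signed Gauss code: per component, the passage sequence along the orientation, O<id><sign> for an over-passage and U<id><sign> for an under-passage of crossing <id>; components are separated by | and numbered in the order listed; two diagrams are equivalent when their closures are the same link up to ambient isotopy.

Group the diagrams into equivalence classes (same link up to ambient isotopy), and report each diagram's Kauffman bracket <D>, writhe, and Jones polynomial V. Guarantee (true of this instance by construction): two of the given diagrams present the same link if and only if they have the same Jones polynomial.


classes: {D1, D2, D3}
V(D1) = -q^(-3/2) - 2q^(1/2) + q^(3/2) - q^(5/2) + q^(7/2)  [11 crossings, <D> = -A^-17 + A^-13 - A^-9 + 2A^-5 + A^3, w = -1]
D2 (bracket -A^-17 + A^-13 - A^-9 + 2A^-5 + A^3; 9 crossings at w = -1): V = -q^(-3/2) - 2q^(1/2) + q^(3/2) - q^(5/2) + q^(7/2)
V(D3) = -q^(-3/2) - 2q^(1/2) + q^(3/2) - q^(5/2) + q^(7/2)  (w -1, c 11, <D> = -A^-17 + A^-13 - A^-9 + 2A^-5 + A^3)
insight: all 3 diagrams share one V(q), hence one class


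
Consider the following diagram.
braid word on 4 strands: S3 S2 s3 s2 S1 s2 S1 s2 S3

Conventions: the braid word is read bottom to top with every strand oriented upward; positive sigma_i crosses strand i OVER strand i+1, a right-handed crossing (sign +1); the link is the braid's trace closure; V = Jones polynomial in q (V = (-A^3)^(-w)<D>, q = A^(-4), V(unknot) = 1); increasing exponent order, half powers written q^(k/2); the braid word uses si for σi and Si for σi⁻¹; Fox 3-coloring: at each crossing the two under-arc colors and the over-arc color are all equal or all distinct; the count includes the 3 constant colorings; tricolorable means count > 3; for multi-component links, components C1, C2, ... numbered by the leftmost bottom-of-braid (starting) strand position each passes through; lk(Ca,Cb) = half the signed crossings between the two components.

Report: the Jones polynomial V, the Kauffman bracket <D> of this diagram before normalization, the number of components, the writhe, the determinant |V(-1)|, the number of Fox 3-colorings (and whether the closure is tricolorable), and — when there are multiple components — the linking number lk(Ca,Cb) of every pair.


Jones polynomial: V(q) = q^-4 - 2q^-3 + 3q^-2 - 4q^-1 + 4 - 3q + 3q^2 - q^3
<D> = A^-15 - 3A^-11 + 3A^-7 - 4A^-3 + 4A - 3A^5 + 2A^9 - A^13; writhe -1
components 1, writhe -1 (9 crossings)
3-colorings: 9 of 3^9, det 21 — tricolorable
note: w = -1 (over 9 crossings) is diagram-only; (-A^3)^(1) removes it from V


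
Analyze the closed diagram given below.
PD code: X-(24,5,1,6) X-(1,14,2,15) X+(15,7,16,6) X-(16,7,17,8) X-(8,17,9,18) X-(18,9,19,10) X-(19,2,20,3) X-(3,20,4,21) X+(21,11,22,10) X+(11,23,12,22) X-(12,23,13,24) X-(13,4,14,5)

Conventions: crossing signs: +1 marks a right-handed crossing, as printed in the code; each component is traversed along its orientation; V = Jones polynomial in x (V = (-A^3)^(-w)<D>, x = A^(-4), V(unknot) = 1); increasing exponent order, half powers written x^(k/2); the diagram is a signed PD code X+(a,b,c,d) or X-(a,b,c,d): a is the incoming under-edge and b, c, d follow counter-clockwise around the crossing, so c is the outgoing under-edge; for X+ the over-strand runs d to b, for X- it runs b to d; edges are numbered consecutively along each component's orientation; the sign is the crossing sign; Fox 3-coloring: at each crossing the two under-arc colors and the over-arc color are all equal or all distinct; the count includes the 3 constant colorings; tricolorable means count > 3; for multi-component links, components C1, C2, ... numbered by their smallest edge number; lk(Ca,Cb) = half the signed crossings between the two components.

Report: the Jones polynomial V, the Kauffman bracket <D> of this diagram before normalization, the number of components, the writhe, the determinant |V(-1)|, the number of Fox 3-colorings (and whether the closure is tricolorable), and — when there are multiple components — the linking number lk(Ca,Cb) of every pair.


V = x^-8 - 2x^-7 + x^-6 - 2x^-5 + 2x^-4 + x^-2
<D> = A^-10 + 2A^-2 - 2A^2 + A^6 - 2A^10 + A^14 (w = -6)
1 component over 12 crossings, w = -6
27 Fox colorings among 3^12, |V(-1)| = 9: tricolorable
why: w = -6 (over 12 crossings) is diagram-only; (-A^3)^(6) removes it from V


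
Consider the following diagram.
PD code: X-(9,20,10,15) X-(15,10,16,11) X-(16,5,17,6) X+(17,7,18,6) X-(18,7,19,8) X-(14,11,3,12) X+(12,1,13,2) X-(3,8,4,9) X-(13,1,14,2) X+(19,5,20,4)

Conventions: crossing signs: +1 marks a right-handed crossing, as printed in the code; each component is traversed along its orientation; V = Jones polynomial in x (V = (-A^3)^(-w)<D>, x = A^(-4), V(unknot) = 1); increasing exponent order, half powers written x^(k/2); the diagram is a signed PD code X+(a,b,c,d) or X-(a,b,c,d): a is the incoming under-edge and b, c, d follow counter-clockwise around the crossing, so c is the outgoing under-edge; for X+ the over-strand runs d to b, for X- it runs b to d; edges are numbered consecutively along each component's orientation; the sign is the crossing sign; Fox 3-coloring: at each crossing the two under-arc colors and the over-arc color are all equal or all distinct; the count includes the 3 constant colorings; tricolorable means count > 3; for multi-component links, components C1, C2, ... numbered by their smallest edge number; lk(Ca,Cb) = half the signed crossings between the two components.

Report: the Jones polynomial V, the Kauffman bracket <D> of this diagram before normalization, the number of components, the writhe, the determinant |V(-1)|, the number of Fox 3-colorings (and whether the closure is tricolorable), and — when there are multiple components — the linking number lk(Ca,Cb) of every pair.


V(x) = x^-3 + x^-2 + x^-1 + 1
bracket: A^-12 + A^-8 + A^-4 + 1, w = -4
3 components, writhe -4, over 10 crossings
lk(C1,C2) = 0
linking number lk(C1,C3) = 0
lk(C2,C3): -1
det 0, colorings 9 of 3^11 — tricolorable
observation: |V(-1)| = 0: so tricolorable, since 3 divides 0


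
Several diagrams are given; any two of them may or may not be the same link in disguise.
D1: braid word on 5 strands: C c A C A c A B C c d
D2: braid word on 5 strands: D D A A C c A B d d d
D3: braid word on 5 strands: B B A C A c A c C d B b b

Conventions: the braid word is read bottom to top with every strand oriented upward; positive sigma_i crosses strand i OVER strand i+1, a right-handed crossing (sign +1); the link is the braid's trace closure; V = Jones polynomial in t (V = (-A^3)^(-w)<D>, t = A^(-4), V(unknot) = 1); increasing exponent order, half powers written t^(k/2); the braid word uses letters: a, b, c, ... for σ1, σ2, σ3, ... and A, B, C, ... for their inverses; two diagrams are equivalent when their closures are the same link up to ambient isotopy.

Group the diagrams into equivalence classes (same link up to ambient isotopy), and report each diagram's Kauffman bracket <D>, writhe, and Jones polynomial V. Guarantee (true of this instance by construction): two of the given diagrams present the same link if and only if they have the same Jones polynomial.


equivalence classes: {D1, D2, D3}
D1 (bracket A^-7 + A^-3 + A - A^9; 11 crossings at w = -3): V = t^(-9/2) - t^(-5/2) - t^(-3/2) - t^(-1/2)
D2 (bracket A^-7 + A^-3 + A - A^9; 11 crossings at w = -3): V = t^(-9/2) - t^(-5/2) - t^(-3/2) - t^(-1/2)
D3 (bracket A^-7 + A^-3 + A - A^9; 13 crossings at w = -3): V = t^(-9/2) - t^(-5/2) - t^(-3/2) - t^(-1/2)
key observation: one V(t) for all 3 diagrams — one class (guaranteed)


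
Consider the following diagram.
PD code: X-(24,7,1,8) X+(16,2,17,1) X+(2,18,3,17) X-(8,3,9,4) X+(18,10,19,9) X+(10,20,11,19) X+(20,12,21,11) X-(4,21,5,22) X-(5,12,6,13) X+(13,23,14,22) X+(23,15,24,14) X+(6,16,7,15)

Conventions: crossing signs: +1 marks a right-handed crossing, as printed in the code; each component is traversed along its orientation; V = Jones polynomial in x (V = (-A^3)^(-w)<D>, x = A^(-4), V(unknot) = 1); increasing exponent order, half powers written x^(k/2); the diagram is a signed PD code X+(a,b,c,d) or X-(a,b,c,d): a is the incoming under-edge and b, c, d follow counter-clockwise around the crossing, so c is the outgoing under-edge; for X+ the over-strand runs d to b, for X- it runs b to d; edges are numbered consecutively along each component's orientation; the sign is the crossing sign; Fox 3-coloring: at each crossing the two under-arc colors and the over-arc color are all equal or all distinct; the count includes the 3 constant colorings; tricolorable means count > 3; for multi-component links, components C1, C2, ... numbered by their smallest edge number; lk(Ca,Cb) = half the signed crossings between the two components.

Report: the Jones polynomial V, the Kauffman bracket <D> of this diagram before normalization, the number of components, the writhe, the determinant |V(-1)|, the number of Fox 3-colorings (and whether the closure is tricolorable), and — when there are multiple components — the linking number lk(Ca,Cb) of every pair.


V = -x^-1 + 2 - 3x + 5x^2 - 5x^3 + 7x^4 - 6x^5 + 5x^6 - 4x^7 + 2x^8 - x^9
<D> = -A^-24 + 2A^-20 - 4A^-16 + 5A^-12 - 6A^-8 + 7A^-4 - 5 + 5A^4 - 3A^8 + 2A^12 - A^16 (w = +4)
1 component over 12 crossings, w = +4
3 Fox colorings among 3^12, |V(-1)| = 41: not tricolorable
why: w = +4 (over 12 crossings) is diagram-only; (-A^3)^(-4) removes it from V


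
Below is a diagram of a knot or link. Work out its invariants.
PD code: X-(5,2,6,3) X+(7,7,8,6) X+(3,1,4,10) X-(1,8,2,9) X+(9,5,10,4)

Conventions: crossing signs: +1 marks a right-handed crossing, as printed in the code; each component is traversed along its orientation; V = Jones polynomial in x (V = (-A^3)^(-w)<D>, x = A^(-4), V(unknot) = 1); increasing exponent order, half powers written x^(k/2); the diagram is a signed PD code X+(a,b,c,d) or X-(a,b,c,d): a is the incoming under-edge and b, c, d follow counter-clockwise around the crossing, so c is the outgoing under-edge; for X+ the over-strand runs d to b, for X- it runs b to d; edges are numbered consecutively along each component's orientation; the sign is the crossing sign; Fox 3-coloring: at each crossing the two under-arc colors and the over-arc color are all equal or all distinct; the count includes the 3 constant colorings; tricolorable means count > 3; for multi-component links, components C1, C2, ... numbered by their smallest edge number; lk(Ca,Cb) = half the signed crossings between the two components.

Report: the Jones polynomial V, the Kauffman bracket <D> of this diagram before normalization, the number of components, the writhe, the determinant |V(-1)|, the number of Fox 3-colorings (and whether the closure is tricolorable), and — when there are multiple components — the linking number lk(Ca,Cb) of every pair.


Jones polynomial: V(x) = x^-2 - x^-1 + 1 - x + x^2
<D> = -A^-5 + A^-1 - A^3 + A^7 - A^11; writhe +1
components 1, writhe +1 (5 crossings)
3-colorings: 3 of 3^5, det 5 — not tricolorable
note: w = +1 shifts under R1 moves; the (-A^3)^(-1) factor cancels that in V


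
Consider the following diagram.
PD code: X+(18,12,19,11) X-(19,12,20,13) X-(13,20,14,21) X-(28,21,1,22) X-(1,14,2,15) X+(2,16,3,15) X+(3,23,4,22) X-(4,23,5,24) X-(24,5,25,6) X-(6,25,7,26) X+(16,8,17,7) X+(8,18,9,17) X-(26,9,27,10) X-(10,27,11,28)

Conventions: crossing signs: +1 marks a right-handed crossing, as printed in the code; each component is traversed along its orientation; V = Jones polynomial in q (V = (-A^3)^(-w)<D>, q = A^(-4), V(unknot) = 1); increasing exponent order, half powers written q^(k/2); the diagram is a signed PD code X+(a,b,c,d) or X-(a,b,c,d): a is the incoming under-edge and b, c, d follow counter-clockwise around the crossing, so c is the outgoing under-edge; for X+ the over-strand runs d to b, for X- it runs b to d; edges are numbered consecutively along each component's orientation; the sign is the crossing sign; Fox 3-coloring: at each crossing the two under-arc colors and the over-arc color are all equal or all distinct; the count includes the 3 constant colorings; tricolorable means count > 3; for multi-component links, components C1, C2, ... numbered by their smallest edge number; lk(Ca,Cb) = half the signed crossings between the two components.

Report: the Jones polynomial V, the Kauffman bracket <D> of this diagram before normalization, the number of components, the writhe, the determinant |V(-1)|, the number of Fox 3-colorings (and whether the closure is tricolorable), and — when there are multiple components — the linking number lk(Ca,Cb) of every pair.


Jones polynomial: V(q) = -q^-6 + q^-5 - q^-4 + 2q^-3 - q^-2 + q^-1
<D> = A^-8 - A^-4 + 2 - A^4 + A^8 - A^12; writhe -4
components 1, writhe -4 (14 crossings)
3-colorings: 3 of 3^14, det 7 — not tricolorable
note: V spans 5 powers of q: at least 5 crossings in any diagram


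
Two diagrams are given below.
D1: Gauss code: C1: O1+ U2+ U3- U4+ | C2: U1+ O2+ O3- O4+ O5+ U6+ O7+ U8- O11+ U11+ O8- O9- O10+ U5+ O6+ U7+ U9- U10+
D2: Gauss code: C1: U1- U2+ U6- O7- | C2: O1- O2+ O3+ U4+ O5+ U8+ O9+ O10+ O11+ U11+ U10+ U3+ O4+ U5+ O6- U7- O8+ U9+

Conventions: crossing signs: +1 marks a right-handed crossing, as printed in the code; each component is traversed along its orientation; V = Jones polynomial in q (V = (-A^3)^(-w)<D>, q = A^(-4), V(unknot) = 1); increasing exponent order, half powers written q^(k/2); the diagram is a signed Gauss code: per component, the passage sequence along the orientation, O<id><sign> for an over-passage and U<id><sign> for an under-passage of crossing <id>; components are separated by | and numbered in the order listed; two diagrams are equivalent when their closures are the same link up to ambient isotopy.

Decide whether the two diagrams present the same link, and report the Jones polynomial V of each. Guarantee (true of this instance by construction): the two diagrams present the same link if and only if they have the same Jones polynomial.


same link: no
V(D1) = -q^(3/2) - 2q^(7/2) + q^(9/2) - q^(11/2) + q^(13/2)  [11 crossings, <D> = -A^-11 + A^-7 - A^-3 + 2A + A^9, w = +5]
V(D2) = -q^(-1/2) - 2q^(3/2) + q^(5/2) - 2q^(7/2) + 2q^(9/2) - q^(11/2) + q^(13/2)  (w +5, c 11, <D> = -A^-11 + A^-7 - 2A^-3 + 2A - A^5 + 2A^9 + A^17)
note: 2 classes among 2 diagrams; unequal V(q) rules out equality


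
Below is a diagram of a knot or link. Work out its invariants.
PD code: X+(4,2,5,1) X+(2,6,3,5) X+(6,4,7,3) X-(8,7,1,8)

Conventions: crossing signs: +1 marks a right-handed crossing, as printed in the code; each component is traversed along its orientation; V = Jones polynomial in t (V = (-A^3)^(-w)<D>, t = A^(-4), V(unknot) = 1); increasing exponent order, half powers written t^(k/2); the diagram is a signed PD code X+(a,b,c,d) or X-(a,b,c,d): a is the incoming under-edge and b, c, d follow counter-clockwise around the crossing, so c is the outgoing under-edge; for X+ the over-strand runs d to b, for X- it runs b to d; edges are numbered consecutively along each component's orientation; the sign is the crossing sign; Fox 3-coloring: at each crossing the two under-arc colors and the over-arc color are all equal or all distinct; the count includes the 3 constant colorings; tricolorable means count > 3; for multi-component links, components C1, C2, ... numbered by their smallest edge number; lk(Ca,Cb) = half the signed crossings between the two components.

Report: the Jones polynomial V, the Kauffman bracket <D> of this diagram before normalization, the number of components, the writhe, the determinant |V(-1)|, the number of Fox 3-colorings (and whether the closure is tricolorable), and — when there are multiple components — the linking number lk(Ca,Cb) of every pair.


V(t) = t + t^3 - t^4
bracket: -A^-10 + A^-6 + A^2, w = +2
1 component, writhe +2, over 4 crossings
det 3, colorings 9 of 3^4 — tricolorable
observation: w = +2 shifts under R1 moves; the (-A^3)^(-2) factor cancels that in V


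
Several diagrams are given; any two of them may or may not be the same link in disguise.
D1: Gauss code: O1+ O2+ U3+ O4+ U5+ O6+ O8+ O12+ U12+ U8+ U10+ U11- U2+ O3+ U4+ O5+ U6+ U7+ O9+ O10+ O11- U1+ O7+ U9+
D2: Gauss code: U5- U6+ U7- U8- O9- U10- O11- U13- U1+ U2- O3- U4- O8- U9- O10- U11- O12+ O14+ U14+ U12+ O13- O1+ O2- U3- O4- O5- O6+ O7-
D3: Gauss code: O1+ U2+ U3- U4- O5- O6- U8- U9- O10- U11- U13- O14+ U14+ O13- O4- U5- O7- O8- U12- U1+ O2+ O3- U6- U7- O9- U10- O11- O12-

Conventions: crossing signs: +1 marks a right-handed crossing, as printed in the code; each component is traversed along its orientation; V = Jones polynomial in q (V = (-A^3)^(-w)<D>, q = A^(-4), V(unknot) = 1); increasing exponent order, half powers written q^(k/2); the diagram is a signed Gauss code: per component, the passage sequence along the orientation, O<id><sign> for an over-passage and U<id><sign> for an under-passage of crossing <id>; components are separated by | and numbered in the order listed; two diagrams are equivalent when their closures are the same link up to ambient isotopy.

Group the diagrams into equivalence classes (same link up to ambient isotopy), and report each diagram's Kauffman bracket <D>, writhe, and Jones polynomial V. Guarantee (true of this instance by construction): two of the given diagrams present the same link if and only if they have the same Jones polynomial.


classes: {D1} | {D2, D3}
V(D1) = q^3 + 2q^5 - 2q^6 + 2q^7 - 3q^8 + 2q^9 - 2q^10 + q^11  [12 crossings, <D> = A^-14 - 2A^-10 + 2A^-6 - 3A^-2 + 2A^2 - 2A^6 + 2A^10 + A^18, w = +10]
V(D2) = -q^-10 + q^-9 - q^-8 + q^-7 - q^-6 + q^-5 + q^-3  (w -6, c 14, <D> = A^-6 + A^2 - A^6 + A^10 - A^14 + A^18 - A^22)
V(D3) = -q^-10 + q^-9 - q^-8 + q^-7 - q^-6 + q^-5 + q^-3  (w -8, c 14, <D> = A^-12 + A^-4 - 1 + A^4 - A^8 + A^12 - A^16)
insight: V(q) takes 2 values over 3 diagrams, fixing the grouping


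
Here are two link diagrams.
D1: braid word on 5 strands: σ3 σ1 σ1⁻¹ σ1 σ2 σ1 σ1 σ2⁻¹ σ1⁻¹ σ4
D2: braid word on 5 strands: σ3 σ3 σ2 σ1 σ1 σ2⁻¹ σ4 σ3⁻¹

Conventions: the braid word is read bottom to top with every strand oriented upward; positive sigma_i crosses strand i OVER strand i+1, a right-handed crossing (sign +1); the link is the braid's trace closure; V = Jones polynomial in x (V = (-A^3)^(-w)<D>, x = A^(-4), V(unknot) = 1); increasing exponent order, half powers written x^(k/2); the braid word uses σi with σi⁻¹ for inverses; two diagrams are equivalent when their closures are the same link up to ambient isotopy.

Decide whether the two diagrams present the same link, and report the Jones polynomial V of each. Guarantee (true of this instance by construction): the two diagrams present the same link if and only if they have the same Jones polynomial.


equivalent: yes
D1 (bracket 1 + A^4 + A^8 + A^12; 10 crossings at w = +4): V = 1 + x + x^2 + x^3
V(D2) = 1 + x + x^2 + x^3  [8 crossings, <D> = 1 + A^4 + A^8 + A^12, w = +4]
observation: from 10 to 8 crossings by R-moves: one link, two diagrams


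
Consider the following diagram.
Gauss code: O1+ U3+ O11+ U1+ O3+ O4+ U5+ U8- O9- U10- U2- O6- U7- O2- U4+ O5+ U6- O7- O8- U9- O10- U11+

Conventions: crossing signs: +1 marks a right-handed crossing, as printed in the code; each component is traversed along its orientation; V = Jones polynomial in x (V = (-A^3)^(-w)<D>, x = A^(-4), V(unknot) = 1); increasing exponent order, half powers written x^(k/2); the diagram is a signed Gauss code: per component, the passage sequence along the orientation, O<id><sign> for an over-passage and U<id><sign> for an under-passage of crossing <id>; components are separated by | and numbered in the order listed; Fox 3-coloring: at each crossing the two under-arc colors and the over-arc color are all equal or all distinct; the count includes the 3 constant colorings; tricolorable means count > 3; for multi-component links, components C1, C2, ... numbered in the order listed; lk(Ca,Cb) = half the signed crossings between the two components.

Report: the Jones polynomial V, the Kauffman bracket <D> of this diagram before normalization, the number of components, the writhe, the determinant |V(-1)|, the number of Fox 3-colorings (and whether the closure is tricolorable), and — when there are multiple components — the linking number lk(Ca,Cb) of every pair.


V = x^-6 - 2x^-5 + 3x^-4 - 6x^-3 + 7x^-2 - 7x^-1 + 8 - 5x + 4x^2 - 2x^3
<D> = 2A^-15 - 4A^-11 + 5A^-7 - 8A^-3 + 7A - 7A^5 + 6A^9 - 3A^13 + 2A^17 - A^21 (w = -1)
1 component over 11 crossings, w = -1
27 Fox colorings among 3^11, |V(-1)| = 45: tricolorable
why: w = -1 shifts under R1 moves; the (-A^3)^(1) factor cancels that in V


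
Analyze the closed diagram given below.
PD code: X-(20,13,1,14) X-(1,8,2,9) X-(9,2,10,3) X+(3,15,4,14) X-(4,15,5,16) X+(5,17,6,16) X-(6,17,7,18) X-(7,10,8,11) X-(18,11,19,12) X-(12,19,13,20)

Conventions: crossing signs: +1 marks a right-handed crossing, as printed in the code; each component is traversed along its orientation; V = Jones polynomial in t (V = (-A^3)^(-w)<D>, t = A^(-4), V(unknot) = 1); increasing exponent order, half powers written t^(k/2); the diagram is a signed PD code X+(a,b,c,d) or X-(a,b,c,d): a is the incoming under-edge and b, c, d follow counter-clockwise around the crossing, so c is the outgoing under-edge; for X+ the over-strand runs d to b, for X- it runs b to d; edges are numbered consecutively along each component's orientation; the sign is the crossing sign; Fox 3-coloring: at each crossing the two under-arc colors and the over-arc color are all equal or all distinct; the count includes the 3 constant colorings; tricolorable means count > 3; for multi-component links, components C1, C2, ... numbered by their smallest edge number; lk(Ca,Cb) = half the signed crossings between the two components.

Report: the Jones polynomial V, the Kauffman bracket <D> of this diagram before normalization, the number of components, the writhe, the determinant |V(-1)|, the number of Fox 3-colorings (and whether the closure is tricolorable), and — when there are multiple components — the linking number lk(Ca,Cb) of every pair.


V(t) = t^-8 - 2t^-7 + t^-6 - 2t^-5 + 2t^-4 + t^-2
bracket: A^-10 + 2A^-2 - 2A^2 + A^6 - 2A^10 + A^14, w = -6
1 component, writhe -6, over 10 crossings
det 9, colorings 27 of 3^10 — tricolorable
observation: w = -6 (over 10 crossings) is diagram-only; (-A^3)^(6) removes it from V


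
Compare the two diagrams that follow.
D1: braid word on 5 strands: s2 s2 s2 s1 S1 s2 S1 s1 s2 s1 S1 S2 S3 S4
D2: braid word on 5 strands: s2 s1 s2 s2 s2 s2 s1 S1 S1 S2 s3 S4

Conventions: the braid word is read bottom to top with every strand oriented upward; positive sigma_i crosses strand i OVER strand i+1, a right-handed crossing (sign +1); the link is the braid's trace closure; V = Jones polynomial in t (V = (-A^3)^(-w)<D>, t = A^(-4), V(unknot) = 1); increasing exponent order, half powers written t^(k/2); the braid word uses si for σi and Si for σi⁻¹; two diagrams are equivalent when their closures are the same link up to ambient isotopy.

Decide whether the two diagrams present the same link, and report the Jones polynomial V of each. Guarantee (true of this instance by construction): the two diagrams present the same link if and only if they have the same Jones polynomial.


same link: yes
V(D1) = t + t^2 + t^3 + t^6  [14 crossings, <D> = A^-18 + A^-6 + A^-2 + A^2, w = +2]
V(D2) = t + t^2 + t^3 + t^6  (w +4, c 12, <D> = A^-12 + 1 + A^4 + A^8)
note: one V(t) for all 2 diagrams — one class (guaranteed)


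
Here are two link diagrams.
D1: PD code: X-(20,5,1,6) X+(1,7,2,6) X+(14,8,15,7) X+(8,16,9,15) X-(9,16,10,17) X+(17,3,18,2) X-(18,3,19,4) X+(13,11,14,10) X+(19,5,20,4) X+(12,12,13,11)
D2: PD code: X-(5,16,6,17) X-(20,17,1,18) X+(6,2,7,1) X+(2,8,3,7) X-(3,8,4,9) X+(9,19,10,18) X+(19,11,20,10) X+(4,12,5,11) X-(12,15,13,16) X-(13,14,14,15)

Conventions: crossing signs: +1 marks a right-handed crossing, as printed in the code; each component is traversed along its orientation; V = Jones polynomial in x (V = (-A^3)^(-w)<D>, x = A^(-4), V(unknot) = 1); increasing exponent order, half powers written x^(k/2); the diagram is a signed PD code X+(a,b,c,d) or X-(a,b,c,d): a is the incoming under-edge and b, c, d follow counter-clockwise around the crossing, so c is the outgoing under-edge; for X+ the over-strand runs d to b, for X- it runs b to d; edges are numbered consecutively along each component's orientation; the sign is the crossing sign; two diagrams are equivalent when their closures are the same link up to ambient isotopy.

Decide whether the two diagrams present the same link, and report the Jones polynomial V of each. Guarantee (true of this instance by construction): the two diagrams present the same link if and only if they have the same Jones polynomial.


equivalent: yes
V(D1) = 1  (w +4, c 10, <D> = A^12)
V(D2) = 1  [10 crossings, <D> = 1, w = 0]
key observation: Reidemeister moves carry D1 (10 crossings) to D2 (10)


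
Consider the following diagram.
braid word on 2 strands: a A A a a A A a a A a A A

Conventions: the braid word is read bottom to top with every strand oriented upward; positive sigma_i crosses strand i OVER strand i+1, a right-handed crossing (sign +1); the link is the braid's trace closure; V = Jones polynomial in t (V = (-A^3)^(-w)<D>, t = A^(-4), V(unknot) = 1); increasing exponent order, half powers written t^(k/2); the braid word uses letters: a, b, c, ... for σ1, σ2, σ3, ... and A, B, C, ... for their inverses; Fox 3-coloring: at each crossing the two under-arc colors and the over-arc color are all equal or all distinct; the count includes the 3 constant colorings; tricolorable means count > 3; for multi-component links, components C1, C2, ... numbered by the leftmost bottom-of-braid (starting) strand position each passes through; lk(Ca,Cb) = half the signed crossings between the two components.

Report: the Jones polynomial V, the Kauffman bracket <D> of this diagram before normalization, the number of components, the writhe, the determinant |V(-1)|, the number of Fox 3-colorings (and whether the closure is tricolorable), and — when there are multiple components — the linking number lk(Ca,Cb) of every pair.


Jones polynomial: V(t) = 1
<D> = -A^-3; writhe -1
components 1, writhe -1 (13 crossings)
3-colorings: 3 of 3^13, det 1 — not tricolorable
note: w = -1 shifts under R1 moves; the (-A^3)^(1) factor cancels that in V


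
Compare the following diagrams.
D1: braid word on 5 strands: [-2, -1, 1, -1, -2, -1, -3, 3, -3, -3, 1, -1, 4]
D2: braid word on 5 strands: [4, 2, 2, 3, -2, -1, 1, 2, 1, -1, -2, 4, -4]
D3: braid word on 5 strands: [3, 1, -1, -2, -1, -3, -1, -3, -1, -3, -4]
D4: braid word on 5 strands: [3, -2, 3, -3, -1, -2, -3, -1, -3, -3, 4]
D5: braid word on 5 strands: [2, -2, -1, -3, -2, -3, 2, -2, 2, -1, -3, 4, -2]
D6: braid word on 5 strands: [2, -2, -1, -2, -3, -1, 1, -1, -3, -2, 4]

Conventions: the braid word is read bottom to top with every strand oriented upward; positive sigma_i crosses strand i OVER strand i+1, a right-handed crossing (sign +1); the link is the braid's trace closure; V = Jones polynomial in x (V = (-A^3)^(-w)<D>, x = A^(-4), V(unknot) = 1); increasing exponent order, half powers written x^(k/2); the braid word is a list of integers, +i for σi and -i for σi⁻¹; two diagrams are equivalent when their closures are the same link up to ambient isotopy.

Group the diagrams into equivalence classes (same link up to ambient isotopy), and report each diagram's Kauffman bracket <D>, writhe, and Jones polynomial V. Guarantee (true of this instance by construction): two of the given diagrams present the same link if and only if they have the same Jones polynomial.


grouping into links: {D1, D3, D4, D5, D6} | {D2}
V(D1) = x^(-13/2) - x^(-11/2) + x^(-9/2) - 2x^(-7/2) - x^(-3/2)  (w -5, c 13, <D> = A^-9 + 2A^-1 - A^3 + A^7 - A^11)
V(D2) = -x^(-1/2) - x^(1/2)  (w +3, c 13, <D> = A^7 + A^11)
V(D3) = x^(-13/2) - x^(-11/2) + x^(-9/2) - 2x^(-7/2) - x^(-3/2)  (w -7, c 11, <D> = A^-15 + 2A^-7 - A^-3 + A - A^5)
V(D4) = x^(-13/2) - x^(-11/2) + x^(-9/2) - 2x^(-7/2) - x^(-3/2)  [11 crossings, <D> = A^-9 + 2A^-1 - A^3 + A^7 - A^11, w = -5]
V(D5) = x^(-13/2) - x^(-11/2) + x^(-9/2) - 2x^(-7/2) - x^(-3/2)  (w -5, c 13, <D> = A^-9 + 2A^-1 - A^3 + A^7 - A^11)
V(D6) = x^(-13/2) - x^(-11/2) + x^(-9/2) - 2x^(-7/2) - x^(-3/2)  (w -5, c 11, <D> = A^-9 + 2A^-1 - A^3 + A^7 - A^11)
key observation: comparing 6 Jones polynomials yields 2 groups
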